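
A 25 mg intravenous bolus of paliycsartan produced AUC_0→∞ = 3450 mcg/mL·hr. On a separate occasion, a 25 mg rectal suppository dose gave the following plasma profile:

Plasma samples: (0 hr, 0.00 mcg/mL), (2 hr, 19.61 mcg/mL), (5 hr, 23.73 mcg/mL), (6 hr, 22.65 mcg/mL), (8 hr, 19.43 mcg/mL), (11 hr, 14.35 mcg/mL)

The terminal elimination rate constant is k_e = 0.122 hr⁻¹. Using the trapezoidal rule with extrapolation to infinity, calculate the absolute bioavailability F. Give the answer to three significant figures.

F = 0.0922

Trapezoidal AUC_0→11 (rectal suppository):
  [0→2]: (0.00+19.61)/2 × 2 = 19.61
  [2→5]: (19.61+23.73)/2 × 3 = 65.01
  [5→6]: (23.73+22.65)/2 × 1 = 23.19
  [6→8]: (22.65+19.43)/2 × 2 = 42.08
  [8→11]: (19.43+14.35)/2 × 3 = 50.67
  Sum = 200.56 mcg/mL·hr
Tail: C_last/k_e = 14.35/0.122 = 117.623
AUC_0→∞ (rectal suppository) = 200.56 + 117.623 = 318.183 mcg/mL·hr
F = (AUC_ev/D_ev)/(AUC_iv/D_iv) = (318.183/25)/(3450/25) = 12.72732/138 = 0.0922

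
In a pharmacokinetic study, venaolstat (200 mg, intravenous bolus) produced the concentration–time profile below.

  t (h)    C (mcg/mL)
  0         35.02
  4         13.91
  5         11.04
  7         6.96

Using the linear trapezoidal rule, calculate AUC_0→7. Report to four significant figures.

AUC = 128.3 mcg/mL·h

Trapezoidal AUC_0→7:
  [0→4]: (35.02+13.91)/2 × 4 = 97.86
  [4→5]: (13.91+11.04)/2 × 1 = 12.475
  [5→7]: (11.04+6.96)/2 × 2 = 18.0
  Sum = 128.335 mcg/mL·h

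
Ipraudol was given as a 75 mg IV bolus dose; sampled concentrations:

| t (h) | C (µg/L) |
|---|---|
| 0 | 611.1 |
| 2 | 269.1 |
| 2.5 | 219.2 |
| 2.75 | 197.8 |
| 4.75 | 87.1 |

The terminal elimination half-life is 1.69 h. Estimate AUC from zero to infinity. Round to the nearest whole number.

Trapezoidal AUC_0→4.75:
  [0→2]: (611.1+269.1)/2 × 2 = 880.2
  [2→2.5]: (269.1+219.2)/2 × 0.5 = 122.075
  [2.5→2.75]: (219.2+197.8)/2 × 0.25 = 52.125
  [2.75→4.75]: (197.8+87.1)/2 × 2 = 284.9
  Sum = 1339.3 µg/L·h
k_e = ln2 / t½ = 0.693147 / 1.69 = 0.4101 h^-1
Extrapolated tail: C_last / k_e = 87.1 / 0.4101 = 212.387
AUC_0→∞ = 1339.3 + 212.387 = 1551.687 µg/L·h

AUC = 1552 µg/L·h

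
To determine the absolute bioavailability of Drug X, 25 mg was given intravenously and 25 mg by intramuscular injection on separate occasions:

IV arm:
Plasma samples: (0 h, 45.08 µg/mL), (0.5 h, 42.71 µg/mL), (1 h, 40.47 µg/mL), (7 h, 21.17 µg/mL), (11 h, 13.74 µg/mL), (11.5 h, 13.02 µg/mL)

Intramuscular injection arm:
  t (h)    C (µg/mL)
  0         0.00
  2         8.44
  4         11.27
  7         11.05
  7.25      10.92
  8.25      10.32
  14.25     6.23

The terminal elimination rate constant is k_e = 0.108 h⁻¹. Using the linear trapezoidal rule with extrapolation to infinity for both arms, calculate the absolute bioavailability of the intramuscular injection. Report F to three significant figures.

Trapezoidal AUC_0→11.5 (IV):
  [0→0.5]: (45.08+42.71)/2 × 0.5 = 21.9475
  [0.5→1]: (42.71+40.47)/2 × 0.5 = 20.795
  [1→7]: (40.47+21.17)/2 × 6 = 184.92
  [7→11]: (21.17+13.74)/2 × 4 = 69.82
  [11→11.5]: (13.74+13.02)/2 × 0.5 = 6.69
  Sum = 304.1725 µg/mL·h
IV tail: 13.02/0.108 = 120.556; AUC_iv,0→∞ = 304.1725 + 120.556 = 424.7285 µg/mL·h
Trapezoidal AUC_0→14.25 (intramuscular injection):
  [0→2]: (0.00+8.44)/2 × 2 = 8.44
  [2→4]: (8.44+11.27)/2 × 2 = 19.71
  [4→7]: (11.27+11.05)/2 × 3 = 33.48
  [7→7.25]: (11.05+10.92)/2 × 0.25 = 2.74625
  [7.25→8.25]: (10.92+10.32)/2 × 1 = 10.62
  [8.25→14.25]: (10.32+6.23)/2 × 6 = 49.65
  Sum = 124.64625 µg/mL·h
intramuscular injection tail: 6.23/0.108 = 57.685; AUC_ev,0→∞ = 124.64625 + 57.685 = 182.33125 µg/mL·h
F = (AUC_ev/D_ev)/(AUC_iv/D_iv) = (182.33125/25)/(424.7285/25) = 7.29325/16.98914 = 0.4293

F = 0.429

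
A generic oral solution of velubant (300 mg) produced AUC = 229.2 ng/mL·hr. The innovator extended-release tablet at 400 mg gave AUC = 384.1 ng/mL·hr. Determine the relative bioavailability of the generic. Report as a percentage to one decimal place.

F_rel = 79.6%

F_rel = (AUC_test/D_test) / (AUC_ref/D_ref)
      = (229.2/300) / (384.1/400)
      = 0.764 / 0.96025 = 0.7956 = 79.56%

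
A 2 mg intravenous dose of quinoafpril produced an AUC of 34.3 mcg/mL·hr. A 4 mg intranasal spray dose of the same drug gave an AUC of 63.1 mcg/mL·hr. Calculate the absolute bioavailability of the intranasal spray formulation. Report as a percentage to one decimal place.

F = (AUC_ev / D_ev) / (AUC_iv / D_iv)
  = (63.1/4) / (34.3/2)
  = 15.775 / 17.15 = 0.9198
  = 91.98%

F = 92.0%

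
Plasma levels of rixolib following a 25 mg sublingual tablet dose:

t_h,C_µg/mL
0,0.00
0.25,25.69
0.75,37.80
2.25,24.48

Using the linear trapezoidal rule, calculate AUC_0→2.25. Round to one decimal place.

Trapezoidal AUC_0→2.25:
  [0→0.25]: (0.00+25.69)/2 × 0.25 = 3.21125
  [0.25→0.75]: (25.69+37.80)/2 × 0.5 = 15.8725
  [0.75→2.25]: (37.80+24.48)/2 × 1.5 = 46.71
  Sum = 65.79375 µg/mL·h

AUC = 65.8 µg/mL·h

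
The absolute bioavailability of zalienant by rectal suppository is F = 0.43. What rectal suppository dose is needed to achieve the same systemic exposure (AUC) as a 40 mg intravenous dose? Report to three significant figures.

For equal systemic exposure: F × D_ev = D_iv
D_ev = D_iv / F = 40 / 0.43 = 93.0233 mg

D_rectal = 93.0 mg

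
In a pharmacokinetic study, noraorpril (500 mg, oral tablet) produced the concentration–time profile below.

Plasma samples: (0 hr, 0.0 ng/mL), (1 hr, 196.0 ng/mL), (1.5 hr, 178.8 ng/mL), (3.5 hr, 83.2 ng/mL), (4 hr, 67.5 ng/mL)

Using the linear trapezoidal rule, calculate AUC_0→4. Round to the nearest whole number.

Trapezoidal AUC_0→4:
  [0→1]: (0.0+196.0)/2 × 1 = 98.0
  [1→1.5]: (196.0+178.8)/2 × 0.5 = 93.7
  [1.5→3.5]: (178.8+83.2)/2 × 2 = 262.0
  [3.5→4]: (83.2+67.5)/2 × 0.5 = 37.675
  Sum = 491.375 ng/mL·hr

AUC = 491 ng/mL·hr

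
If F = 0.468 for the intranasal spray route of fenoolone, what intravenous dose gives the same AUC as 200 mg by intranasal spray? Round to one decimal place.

D_iv = 93.6 mg

Systemic exposure from an extravascular dose = F × D_ev, so the equivalent IV dose is F × D_ev.
D_iv = F × D_ev = 0.468 × 200 = 93.6 mg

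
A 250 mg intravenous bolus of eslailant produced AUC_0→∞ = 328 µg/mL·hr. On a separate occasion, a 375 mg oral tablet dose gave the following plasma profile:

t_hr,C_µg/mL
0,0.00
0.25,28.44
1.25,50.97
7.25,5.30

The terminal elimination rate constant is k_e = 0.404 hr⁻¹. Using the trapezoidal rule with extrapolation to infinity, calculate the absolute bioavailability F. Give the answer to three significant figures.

Trapezoidal AUC_0→7.25 (oral tablet):
  [0→0.25]: (0.00+28.44)/2 × 0.25 = 3.555
  [0.25→1.25]: (28.44+50.97)/2 × 1 = 39.705
  [1.25→7.25]: (50.97+5.30)/2 × 6 = 168.81
  Sum = 212.07 µg/mL·hr
Tail: C_last/k_e = 5.30/0.404 = 13.119
AUC_0→∞ (oral tablet) = 212.07 + 13.119 = 225.189 µg/mL·hr
F = (AUC_ev/D_ev)/(AUC_iv/D_iv) = (225.189/375)/(328/250) = 0.600504/1.312 = 0.4577

F = 0.458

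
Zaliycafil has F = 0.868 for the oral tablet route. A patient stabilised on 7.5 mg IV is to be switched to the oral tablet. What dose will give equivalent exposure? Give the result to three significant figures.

D_oral = 8.64 mg

For equal systemic exposure: F × D_ev = D_iv
D_ev = D_iv / F = 7.5 / 0.868 = 8.64055 mg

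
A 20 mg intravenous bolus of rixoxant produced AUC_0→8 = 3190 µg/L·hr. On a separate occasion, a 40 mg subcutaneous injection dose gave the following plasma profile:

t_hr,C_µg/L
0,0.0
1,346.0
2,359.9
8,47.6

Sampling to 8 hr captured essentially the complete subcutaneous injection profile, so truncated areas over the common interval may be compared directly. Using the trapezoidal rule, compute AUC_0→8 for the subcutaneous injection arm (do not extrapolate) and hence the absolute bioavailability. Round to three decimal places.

Trapezoidal AUC_0→8 (subcutaneous injection):
  [0→1]: (0.0+346.0)/2 × 1 = 173.0
  [1→2]: (346.0+359.9)/2 × 1 = 352.95
  [2→8]: (359.9+47.6)/2 × 6 = 1222.5
  Sum = 1748.45 µg/L·hr
F = (AUC_ev/D_ev)/(AUC_iv/D_iv) = (1748.45/40)/(3190/20) = 43.71125/159.5 = 0.2741

F = 0.274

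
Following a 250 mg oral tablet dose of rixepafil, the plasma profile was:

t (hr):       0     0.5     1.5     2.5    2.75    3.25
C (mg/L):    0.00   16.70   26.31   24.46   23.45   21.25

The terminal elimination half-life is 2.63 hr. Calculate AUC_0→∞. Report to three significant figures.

Trapezoidal AUC_0→3.25:
  [0→0.5]: (0.00+16.70)/2 × 0.5 = 4.175
  [0.5→1.5]: (16.70+26.31)/2 × 1 = 21.505
  [1.5→2.5]: (26.31+24.46)/2 × 1 = 25.385
  [2.5→2.75]: (24.46+23.45)/2 × 0.25 = 5.98875
  [2.75→3.25]: (23.45+21.25)/2 × 0.5 = 11.175
  Sum = 68.22875 mg/L·hr
k_e = ln2 / t½ = 0.693147 / 2.63 = 0.2636 hr^-1
Extrapolated tail: C_last / k_e = 21.25 / 0.2636 = 80.615
AUC_0→∞ = 68.22875 + 80.615 = 148.84375 mg/L·hr

AUC = 149 mg/L·hr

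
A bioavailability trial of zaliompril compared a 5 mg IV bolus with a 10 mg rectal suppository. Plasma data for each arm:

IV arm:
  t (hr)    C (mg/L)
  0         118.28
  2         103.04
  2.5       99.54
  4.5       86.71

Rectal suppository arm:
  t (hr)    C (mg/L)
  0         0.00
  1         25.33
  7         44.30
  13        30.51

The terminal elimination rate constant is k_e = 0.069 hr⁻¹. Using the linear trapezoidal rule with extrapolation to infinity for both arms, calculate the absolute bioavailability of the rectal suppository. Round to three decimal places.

Trapezoidal AUC_0→4.5 (IV):
  [0→2]: (118.28+103.04)/2 × 2 = 221.32
  [2→2.5]: (103.04+99.54)/2 × 0.5 = 50.645
  [2.5→4.5]: (99.54+86.71)/2 × 2 = 186.25
  Sum = 458.215 mg/L·hr
IV tail: 86.71/0.069 = 1256.667; AUC_iv,0→∞ = 458.215 + 1256.667 = 1714.882 mg/L·hr
Trapezoidal AUC_0→13 (rectal suppository):
  [0→1]: (0.00+25.33)/2 × 1 = 12.665
  [1→7]: (25.33+44.30)/2 × 6 = 208.89
  [7→13]: (44.30+30.51)/2 × 6 = 224.43
  Sum = 445.985 mg/L·hr
rectal suppository tail: 30.51/0.069 = 442.174; AUC_ev,0→∞ = 445.985 + 442.174 = 888.159 mg/L·hr
F = (AUC_ev/D_ev)/(AUC_iv/D_iv) = (888.159/10)/(1714.882/5) = 88.8159/342.9764 = 0.2590

F = 0.259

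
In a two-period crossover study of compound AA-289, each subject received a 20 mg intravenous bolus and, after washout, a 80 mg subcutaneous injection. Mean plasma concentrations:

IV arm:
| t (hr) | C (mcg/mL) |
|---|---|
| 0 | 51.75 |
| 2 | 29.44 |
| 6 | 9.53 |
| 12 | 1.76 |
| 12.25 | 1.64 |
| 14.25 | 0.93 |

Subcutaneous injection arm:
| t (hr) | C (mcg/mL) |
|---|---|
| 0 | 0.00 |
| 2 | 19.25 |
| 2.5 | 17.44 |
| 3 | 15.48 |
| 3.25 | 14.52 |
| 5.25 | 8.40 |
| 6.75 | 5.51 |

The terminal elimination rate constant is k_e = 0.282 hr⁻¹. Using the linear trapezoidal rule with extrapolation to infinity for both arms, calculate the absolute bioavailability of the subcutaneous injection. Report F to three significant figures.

F = 0.117

Trapezoidal AUC_0→14.25 (IV):
  [0→2]: (51.75+29.44)/2 × 2 = 81.19
  [2→6]: (29.44+9.53)/2 × 4 = 77.94
  [6→12]: (9.53+1.76)/2 × 6 = 33.87
  [12→12.25]: (1.76+1.64)/2 × 0.25 = 0.425
  [12.25→14.25]: (1.64+0.93)/2 × 2 = 2.57
  Sum = 195.995 mcg/mL·hr
IV tail: 0.93/0.282 = 3.298; AUC_iv,0→∞ = 195.995 + 3.298 = 199.293 mcg/mL·hr
Trapezoidal AUC_0→6.75 (subcutaneous injection):
  [0→2]: (0.00+19.25)/2 × 2 = 19.25
  [2→2.5]: (19.25+17.44)/2 × 0.5 = 9.1725
  [2.5→3]: (17.44+15.48)/2 × 0.5 = 8.23
  [3→3.25]: (15.48+14.52)/2 × 0.25 = 3.75
  [3.25→5.25]: (14.52+8.40)/2 × 2 = 22.92
  [5.25→6.75]: (8.40+5.51)/2 × 1.5 = 10.4325
  Sum = 73.755 mcg/mL·hr
subcutaneous injection tail: 5.51/0.282 = 19.539; AUC_ev,0→∞ = 73.755 + 19.539 = 93.294 mcg/mL·hr
F = (AUC_ev/D_ev)/(AUC_iv/D_iv) = (93.294/80)/(199.293/20) = 1.166175/9.96465 = 0.1170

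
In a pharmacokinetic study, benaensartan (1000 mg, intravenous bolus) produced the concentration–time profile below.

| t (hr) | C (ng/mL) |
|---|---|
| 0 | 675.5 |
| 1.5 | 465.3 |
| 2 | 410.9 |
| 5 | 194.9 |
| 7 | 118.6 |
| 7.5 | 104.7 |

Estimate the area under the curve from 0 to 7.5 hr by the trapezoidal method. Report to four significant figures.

AUC = 2353 ng/mL·hr

Trapezoidal AUC_0→7.5:
  [0→1.5]: (675.5+465.3)/2 × 1.5 = 855.6
  [1.5→2]: (465.3+410.9)/2 × 0.5 = 219.05
  [2→5]: (410.9+194.9)/2 × 3 = 908.7
  [5→7]: (194.9+118.6)/2 × 2 = 313.5
  [7→7.5]: (118.6+104.7)/2 × 0.5 = 55.825
  Sum = 2352.675 ng/mL·hr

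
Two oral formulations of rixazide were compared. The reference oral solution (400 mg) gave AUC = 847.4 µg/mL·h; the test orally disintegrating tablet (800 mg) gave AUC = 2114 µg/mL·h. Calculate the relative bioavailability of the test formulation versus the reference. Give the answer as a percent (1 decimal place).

F_rel = 124.7%

F_rel = (AUC_test/D_test) / (AUC_ref/D_ref)
      = (2114/800) / (847.4/400)
      = 2.6425 / 2.1185 = 1.2473 = 124.73%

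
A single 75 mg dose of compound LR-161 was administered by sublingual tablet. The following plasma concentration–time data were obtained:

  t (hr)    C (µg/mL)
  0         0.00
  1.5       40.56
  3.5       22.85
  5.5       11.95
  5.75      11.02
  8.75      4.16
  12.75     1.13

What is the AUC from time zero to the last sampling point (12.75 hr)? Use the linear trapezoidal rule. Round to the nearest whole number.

Trapezoidal AUC_0→12.75:
  [0→1.5]: (0.00+40.56)/2 × 1.5 = 30.42
  [1.5→3.5]: (40.56+22.85)/2 × 2 = 63.41
  [3.5→5.5]: (22.85+11.95)/2 × 2 = 34.8
  [5.5→5.75]: (11.95+11.02)/2 × 0.25 = 2.87125
  [5.75→8.75]: (11.02+4.16)/2 × 3 = 22.77
  [8.75→12.75]: (4.16+1.13)/2 × 4 = 10.58
  Sum = 164.85125 µg/mL·hr

AUC = 165 µg/mL·hr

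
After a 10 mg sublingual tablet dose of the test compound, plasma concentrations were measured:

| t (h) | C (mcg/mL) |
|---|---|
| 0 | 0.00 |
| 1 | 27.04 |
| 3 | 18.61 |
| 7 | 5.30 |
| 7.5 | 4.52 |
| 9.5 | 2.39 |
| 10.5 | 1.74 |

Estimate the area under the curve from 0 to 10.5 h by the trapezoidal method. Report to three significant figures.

Trapezoidal AUC_0→10.5:
  [0→1]: (0.00+27.04)/2 × 1 = 13.52
  [1→3]: (27.04+18.61)/2 × 2 = 45.65
  [3→7]: (18.61+5.30)/2 × 4 = 47.82
  [7→7.5]: (5.30+4.52)/2 × 0.5 = 2.455
  [7.5→9.5]: (4.52+2.39)/2 × 2 = 6.91
  [9.5→10.5]: (2.39+1.74)/2 × 1 = 2.065
  Sum = 118.42 mcg/mL·h

AUC = 118 mcg/mL·h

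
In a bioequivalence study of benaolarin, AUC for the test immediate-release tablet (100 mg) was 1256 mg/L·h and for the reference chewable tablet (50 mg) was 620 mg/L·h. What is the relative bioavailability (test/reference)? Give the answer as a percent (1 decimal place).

F_rel = 101.3%

F_rel = (AUC_test/D_test) / (AUC_ref/D_ref)
      = (1256/100) / (620/50)
      = 12.56 / 12.4 = 1.0129 = 101.29%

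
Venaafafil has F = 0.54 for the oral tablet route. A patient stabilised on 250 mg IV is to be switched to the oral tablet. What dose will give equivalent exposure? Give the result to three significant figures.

D_oral = 463 mg

For equal systemic exposure: F × D_ev = D_iv
D_ev = D_iv / F = 250 / 0.54 = 462.963 mg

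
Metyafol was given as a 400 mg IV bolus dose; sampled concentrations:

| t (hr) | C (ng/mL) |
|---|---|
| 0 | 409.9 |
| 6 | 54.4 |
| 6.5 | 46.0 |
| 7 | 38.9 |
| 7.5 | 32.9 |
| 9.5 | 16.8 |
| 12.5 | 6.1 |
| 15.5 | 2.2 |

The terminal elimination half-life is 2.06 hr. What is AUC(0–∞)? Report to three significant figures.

AUC = 1560 ng/mL·hr

Trapezoidal AUC_0→15.5:
  [0→6]: (409.9+54.4)/2 × 6 = 1392.9
  [6→6.5]: (54.4+46.0)/2 × 0.5 = 25.1
  [6.5→7]: (46.0+38.9)/2 × 0.5 = 21.225
  [7→7.5]: (38.9+32.9)/2 × 0.5 = 17.95
  [7.5→9.5]: (32.9+16.8)/2 × 2 = 49.7
  [9.5→12.5]: (16.8+6.1)/2 × 3 = 34.35
  [12.5→15.5]: (6.1+2.2)/2 × 3 = 12.45
  Sum = 1553.675 ng/mL·hr
k_e = ln2 / t½ = 0.693147 / 2.06 = 0.3365 hr^-1
Extrapolated tail: C_last / k_e = 2.2 / 0.3365 = 6.538
AUC_0→∞ = 1553.675 + 6.538 = 1560.213 ng/mL·hr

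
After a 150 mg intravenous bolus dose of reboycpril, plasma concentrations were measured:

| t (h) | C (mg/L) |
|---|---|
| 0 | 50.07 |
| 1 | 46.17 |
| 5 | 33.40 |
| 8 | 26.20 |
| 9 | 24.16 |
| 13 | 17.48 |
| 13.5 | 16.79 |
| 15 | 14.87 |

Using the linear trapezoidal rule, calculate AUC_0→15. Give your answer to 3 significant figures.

Trapezoidal AUC_0→15:
  [0→1]: (50.07+46.17)/2 × 1 = 48.12
  [1→5]: (46.17+33.40)/2 × 4 = 159.14
  [5→8]: (33.40+26.20)/2 × 3 = 89.4
  [8→9]: (26.20+24.16)/2 × 1 = 25.18
  [9→13]: (24.16+17.48)/2 × 4 = 83.28
  [13→13.5]: (17.48+16.79)/2 × 0.5 = 8.5675
  [13.5→15]: (16.79+14.87)/2 × 1.5 = 23.745
  Sum = 437.4325 mg/L·h

AUC = 437 mg/L·h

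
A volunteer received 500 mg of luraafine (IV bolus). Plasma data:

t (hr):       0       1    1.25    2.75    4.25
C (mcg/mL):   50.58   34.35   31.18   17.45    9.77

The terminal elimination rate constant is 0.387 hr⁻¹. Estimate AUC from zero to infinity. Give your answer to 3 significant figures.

Trapezoidal AUC_0→4.25:
  [0→1]: (50.58+34.35)/2 × 1 = 42.465
  [1→1.25]: (34.35+31.18)/2 × 0.25 = 8.19125
  [1.25→2.75]: (31.18+17.45)/2 × 1.5 = 36.4725
  [2.75→4.25]: (17.45+9.77)/2 × 1.5 = 20.415
  Sum = 107.54375 mcg/mL·hr
Extrapolated tail: C_last / k_e = 9.77 / 0.387 = 25.245
AUC_0→∞ = 107.54375 + 25.245 = 132.78875 mcg/mL·hr

AUC = 133 mcg/mL·hr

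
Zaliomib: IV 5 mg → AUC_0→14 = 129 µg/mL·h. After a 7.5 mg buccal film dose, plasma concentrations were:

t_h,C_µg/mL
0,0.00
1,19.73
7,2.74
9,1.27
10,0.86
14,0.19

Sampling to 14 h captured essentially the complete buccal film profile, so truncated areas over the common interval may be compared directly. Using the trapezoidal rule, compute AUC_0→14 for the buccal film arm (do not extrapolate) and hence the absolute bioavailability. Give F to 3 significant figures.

Trapezoidal AUC_0→14 (buccal film):
  [0→1]: (0.00+19.73)/2 × 1 = 9.865
  [1→7]: (19.73+2.74)/2 × 6 = 67.41
  [7→9]: (2.74+1.27)/2 × 2 = 4.01
  [9→10]: (1.27+0.86)/2 × 1 = 1.065
  [10→14]: (0.86+0.19)/2 × 4 = 2.1
  Sum = 84.45 µg/mL·h
F = (AUC_ev/D_ev)/(AUC_iv/D_iv) = (84.45/7.5)/(129/5) = 11.26/25.8 = 0.4364

F = 0.436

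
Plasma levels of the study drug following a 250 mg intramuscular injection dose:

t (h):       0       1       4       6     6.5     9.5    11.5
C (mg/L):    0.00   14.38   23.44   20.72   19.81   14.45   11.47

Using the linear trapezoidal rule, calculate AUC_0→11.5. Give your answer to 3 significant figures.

AUC = 196 mg/L·h

Trapezoidal AUC_0→11.5:
  [0→1]: (0.00+14.38)/2 × 1 = 7.19
  [1→4]: (14.38+23.44)/2 × 3 = 56.73
  [4→6]: (23.44+20.72)/2 × 2 = 44.16
  [6→6.5]: (20.72+19.81)/2 × 0.5 = 10.1325
  [6.5→9.5]: (19.81+14.45)/2 × 3 = 51.39
  [9.5→11.5]: (14.45+11.47)/2 × 2 = 25.92
  Sum = 195.5225 mg/L·h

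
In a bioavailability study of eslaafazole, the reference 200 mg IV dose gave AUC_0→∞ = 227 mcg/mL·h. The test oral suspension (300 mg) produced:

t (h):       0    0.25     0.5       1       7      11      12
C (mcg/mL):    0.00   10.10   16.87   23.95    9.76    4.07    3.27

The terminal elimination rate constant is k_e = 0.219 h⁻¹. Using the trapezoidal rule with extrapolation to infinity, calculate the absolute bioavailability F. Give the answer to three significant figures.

Trapezoidal AUC_0→12 (oral suspension):
  [0→0.25]: (0.00+10.10)/2 × 0.25 = 1.2625
  [0.25→0.5]: (10.10+16.87)/2 × 0.25 = 3.37125
  [0.5→1]: (16.87+23.95)/2 × 0.5 = 10.205
  [1→7]: (23.95+9.76)/2 × 6 = 101.13
  [7→11]: (9.76+4.07)/2 × 4 = 27.66
  [11→12]: (4.07+3.27)/2 × 1 = 3.67
  Sum = 147.29875 mcg/mL·h
Tail: C_last/k_e = 3.27/0.219 = 14.932
AUC_0→∞ (oral suspension) = 147.29875 + 14.932 = 162.23075 mcg/mL·h
F = (AUC_ev/D_ev)/(AUC_iv/D_iv) = (162.23075/300)/(227/200) = 0.540769/1.135 = 0.4764

F = 0.476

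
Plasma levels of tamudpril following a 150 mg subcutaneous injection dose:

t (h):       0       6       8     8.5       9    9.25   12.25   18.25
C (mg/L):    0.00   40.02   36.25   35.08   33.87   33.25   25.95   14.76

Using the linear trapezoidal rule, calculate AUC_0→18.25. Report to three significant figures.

Trapezoidal AUC_0→18.25:
  [0→6]: (0.00+40.02)/2 × 6 = 120.06
  [6→8]: (40.02+36.25)/2 × 2 = 76.27
  [8→8.5]: (36.25+35.08)/2 × 0.5 = 17.8325
  [8.5→9]: (35.08+33.87)/2 × 0.5 = 17.2375
  [9→9.25]: (33.87+33.25)/2 × 0.25 = 8.39
  [9.25→12.25]: (33.25+25.95)/2 × 3 = 88.8
  [12.25→18.25]: (25.95+14.76)/2 × 6 = 122.13
  Sum = 450.72 mg/L·h

AUC = 451 mg/L·h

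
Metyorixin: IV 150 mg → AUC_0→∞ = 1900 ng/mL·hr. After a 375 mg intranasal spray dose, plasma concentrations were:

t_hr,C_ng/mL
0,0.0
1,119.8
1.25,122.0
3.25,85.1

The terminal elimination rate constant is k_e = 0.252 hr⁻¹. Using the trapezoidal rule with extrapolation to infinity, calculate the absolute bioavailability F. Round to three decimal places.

F = 0.134

Trapezoidal AUC_0→3.25 (intranasal spray):
  [0→1]: (0.0+119.8)/2 × 1 = 59.9
  [1→1.25]: (119.8+122.0)/2 × 0.25 = 30.225
  [1.25→3.25]: (122.0+85.1)/2 × 2 = 207.1
  Sum = 297.225 ng/mL·hr
Tail: C_last/k_e = 85.1/0.252 = 337.698
AUC_0→∞ (intranasal spray) = 297.225 + 337.698 = 634.923 ng/mL·hr
F = (AUC_ev/D_ev)/(AUC_iv/D_iv) = (634.923/375)/(1900/150) = 1.693128/12.6667 = 0.1337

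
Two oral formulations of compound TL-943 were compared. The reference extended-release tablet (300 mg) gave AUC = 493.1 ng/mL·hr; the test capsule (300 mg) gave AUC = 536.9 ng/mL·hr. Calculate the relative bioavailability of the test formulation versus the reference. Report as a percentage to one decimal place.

F_rel = 108.9%

F_rel = (AUC_test/D_test) / (AUC_ref/D_ref)
      = (536.9/300) / (493.1/300)
      = 1.78967 / 1.64367 = 1.0888 = 108.88%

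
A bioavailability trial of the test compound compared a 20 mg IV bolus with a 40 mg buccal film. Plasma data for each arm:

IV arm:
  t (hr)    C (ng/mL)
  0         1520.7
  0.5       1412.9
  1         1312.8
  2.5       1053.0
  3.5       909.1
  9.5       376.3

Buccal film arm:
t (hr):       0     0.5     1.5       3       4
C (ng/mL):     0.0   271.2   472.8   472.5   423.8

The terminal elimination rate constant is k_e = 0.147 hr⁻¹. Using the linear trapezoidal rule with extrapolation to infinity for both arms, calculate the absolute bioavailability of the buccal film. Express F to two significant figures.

F = 0.21

Trapezoidal AUC_0→9.5 (IV):
  [0→0.5]: (1520.7+1412.9)/2 × 0.5 = 733.4
  [0.5→1]: (1412.9+1312.8)/2 × 0.5 = 681.425
  [1→2.5]: (1312.8+1053.0)/2 × 1.5 = 1774.35
  [2.5→3.5]: (1053.0+909.1)/2 × 1 = 981.05
  [3.5→9.5]: (909.1+376.3)/2 × 6 = 3856.2
  Sum = 8026.425 ng/mL·hr
IV tail: 376.3/0.147 = 2559.864; AUC_iv,0→∞ = 8026.425 + 2559.864 = 10586.289 ng/mL·hr
Trapezoidal AUC_0→4 (buccal film):
  [0→0.5]: (0.0+271.2)/2 × 0.5 = 67.8
  [0.5→1.5]: (271.2+472.8)/2 × 1 = 372.0
  [1.5→3]: (472.8+472.5)/2 × 1.5 = 708.975
  [3→4]: (472.5+423.8)/2 × 1 = 448.15
  Sum = 1596.925 ng/mL·hr
buccal film tail: 423.8/0.147 = 2882.993; AUC_ev,0→∞ = 1596.925 + 2882.993 = 4479.918 ng/mL·hr
F = (AUC_ev/D_ev)/(AUC_iv/D_iv) = (4479.918/40)/(10586.289/20) = 111.99795/529.31445 = 0.2116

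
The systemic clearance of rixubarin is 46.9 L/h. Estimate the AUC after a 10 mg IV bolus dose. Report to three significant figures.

AUC = 0.213 mg/L·h

AUC_0→∞ = Dose_iv / CL
        = 10 / 46.9 = 0.21322 mg/L·h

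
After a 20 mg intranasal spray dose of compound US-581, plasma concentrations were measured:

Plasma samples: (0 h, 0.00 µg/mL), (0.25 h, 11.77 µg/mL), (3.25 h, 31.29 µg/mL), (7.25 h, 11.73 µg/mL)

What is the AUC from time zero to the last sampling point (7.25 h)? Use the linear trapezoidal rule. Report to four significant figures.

AUC = 152.1 µg/mL·h

Trapezoidal AUC_0→7.25:
  [0→0.25]: (0.00+11.77)/2 × 0.25 = 1.47125
  [0.25→3.25]: (11.77+31.29)/2 × 3 = 64.59
  [3.25→7.25]: (31.29+11.73)/2 × 4 = 86.04
  Sum = 152.10125 µg/mL·h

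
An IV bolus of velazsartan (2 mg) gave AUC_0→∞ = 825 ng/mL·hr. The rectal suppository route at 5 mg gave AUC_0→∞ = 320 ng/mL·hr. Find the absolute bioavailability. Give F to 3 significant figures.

F = 0.155

F = (AUC_ev / D_ev) / (AUC_iv / D_iv)
  = (320/5) / (825/2)
  = 64 / 412.5 = 0.1552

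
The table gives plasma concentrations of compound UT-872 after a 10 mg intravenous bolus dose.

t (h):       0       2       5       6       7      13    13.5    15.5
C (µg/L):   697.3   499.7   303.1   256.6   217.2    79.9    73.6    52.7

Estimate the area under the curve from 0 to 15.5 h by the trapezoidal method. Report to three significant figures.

AUC = 3970 µg/L·h

Trapezoidal AUC_0→15.5:
  [0→2]: (697.3+499.7)/2 × 2 = 1197.0
  [2→5]: (499.7+303.1)/2 × 3 = 1204.2
  [5→6]: (303.1+256.6)/2 × 1 = 279.85
  [6→7]: (256.6+217.2)/2 × 1 = 236.9
  [7→13]: (217.2+79.9)/2 × 6 = 891.3
  [13→13.5]: (79.9+73.6)/2 × 0.5 = 38.375
  [13.5→15.5]: (73.6+52.7)/2 × 2 = 126.3
  Sum = 3973.925 µg/L·h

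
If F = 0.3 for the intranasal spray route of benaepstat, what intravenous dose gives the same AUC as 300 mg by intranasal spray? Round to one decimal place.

Systemic exposure from an extravascular dose = F × D_ev, so the equivalent IV dose is F × D_ev.
D_iv = F × D_ev = 0.3 × 300 = 90 mg

D_iv = 90.0 mg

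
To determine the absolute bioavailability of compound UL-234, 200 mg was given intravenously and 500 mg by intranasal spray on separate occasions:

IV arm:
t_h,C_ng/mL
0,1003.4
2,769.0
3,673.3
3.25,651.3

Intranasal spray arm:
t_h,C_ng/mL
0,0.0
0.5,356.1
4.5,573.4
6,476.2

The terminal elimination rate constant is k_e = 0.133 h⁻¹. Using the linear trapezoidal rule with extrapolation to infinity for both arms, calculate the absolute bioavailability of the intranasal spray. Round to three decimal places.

Trapezoidal AUC_0→3.25 (IV):
  [0→2]: (1003.4+769.0)/2 × 2 = 1772.4
  [2→3]: (769.0+673.3)/2 × 1 = 721.15
  [3→3.25]: (673.3+651.3)/2 × 0.25 = 165.575
  Sum = 2659.125 ng/mL·h
IV tail: 651.3/0.133 = 4896.992; AUC_iv,0→∞ = 2659.125 + 4896.992 = 7556.117 ng/mL·h
Trapezoidal AUC_0→6 (intranasal spray):
  [0→0.5]: (0.0+356.1)/2 × 0.5 = 89.025
  [0.5→4.5]: (356.1+573.4)/2 × 4 = 1859.0
  [4.5→6]: (573.4+476.2)/2 × 1.5 = 787.2
  Sum = 2735.225 ng/mL·h
intranasal spray tail: 476.2/0.133 = 3580.451; AUC_ev,0→∞ = 2735.225 + 3580.451 = 6315.676 ng/mL·h
F = (AUC_ev/D_ev)/(AUC_iv/D_iv) = (6315.676/500)/(7556.117/200) = 12.631352/37.780585 = 0.3343

F = 0.334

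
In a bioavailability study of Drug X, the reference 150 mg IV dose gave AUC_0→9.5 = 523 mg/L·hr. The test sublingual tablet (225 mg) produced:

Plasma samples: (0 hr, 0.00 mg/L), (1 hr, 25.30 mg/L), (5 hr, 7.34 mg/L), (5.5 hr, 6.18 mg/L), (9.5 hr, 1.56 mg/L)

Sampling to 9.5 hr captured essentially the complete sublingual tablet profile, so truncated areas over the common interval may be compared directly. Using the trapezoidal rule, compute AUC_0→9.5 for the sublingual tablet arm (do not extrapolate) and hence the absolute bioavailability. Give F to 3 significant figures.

F = 0.123

Trapezoidal AUC_0→9.5 (sublingual tablet):
  [0→1]: (0.00+25.30)/2 × 1 = 12.65
  [1→5]: (25.30+7.34)/2 × 4 = 65.28
  [5→5.5]: (7.34+6.18)/2 × 0.5 = 3.38
  [5.5→9.5]: (6.18+1.56)/2 × 4 = 15.48
  Sum = 96.79 mg/L·hr
F = (AUC_ev/D_ev)/(AUC_iv/D_iv) = (96.79/225)/(523/150) = 0.430178/3.48667 = 0.1234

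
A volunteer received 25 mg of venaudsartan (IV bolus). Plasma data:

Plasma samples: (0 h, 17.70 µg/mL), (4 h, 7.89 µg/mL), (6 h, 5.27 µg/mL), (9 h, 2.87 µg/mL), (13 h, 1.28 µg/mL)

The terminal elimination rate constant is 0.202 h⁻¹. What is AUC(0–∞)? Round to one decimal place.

Trapezoidal AUC_0→13:
  [0→4]: (17.70+7.89)/2 × 4 = 51.18
  [4→6]: (7.89+5.27)/2 × 2 = 13.16
  [6→9]: (5.27+2.87)/2 × 3 = 12.21
  [9→13]: (2.87+1.28)/2 × 4 = 8.3
  Sum = 84.85 µg/mL·h
Extrapolated tail: C_last / k_e = 1.28 / 0.202 = 6.337
AUC_0→∞ = 84.85 + 6.337 = 91.187 µg/mL·h

AUC = 91.2 µg/mL·h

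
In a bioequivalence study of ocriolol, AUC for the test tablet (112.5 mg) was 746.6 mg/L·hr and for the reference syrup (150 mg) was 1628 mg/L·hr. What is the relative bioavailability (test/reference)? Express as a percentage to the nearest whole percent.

F_rel = 61%

F_rel = (AUC_test/D_test) / (AUC_ref/D_ref)
      = (746.6/112.5) / (1628/150)
      = 6.63644 / 10.8533 = 0.6115 = 61.15%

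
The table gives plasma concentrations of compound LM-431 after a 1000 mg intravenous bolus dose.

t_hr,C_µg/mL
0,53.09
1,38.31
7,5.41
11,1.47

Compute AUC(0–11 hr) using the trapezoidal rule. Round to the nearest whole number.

Trapezoidal AUC_0→11:
  [0→1]: (53.09+38.31)/2 × 1 = 45.7
  [1→7]: (38.31+5.41)/2 × 6 = 131.16
  [7→11]: (5.41+1.47)/2 × 4 = 13.76
  Sum = 190.62 µg/mL·hr

AUC = 191 µg/mL·hr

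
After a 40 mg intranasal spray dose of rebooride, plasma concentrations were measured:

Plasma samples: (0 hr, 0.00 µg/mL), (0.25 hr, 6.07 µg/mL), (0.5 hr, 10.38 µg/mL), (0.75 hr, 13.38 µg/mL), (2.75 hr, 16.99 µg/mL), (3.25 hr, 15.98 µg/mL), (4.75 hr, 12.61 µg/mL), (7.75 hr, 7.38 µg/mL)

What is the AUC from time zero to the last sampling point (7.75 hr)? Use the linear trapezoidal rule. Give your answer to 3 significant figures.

AUC = 95.8 µg/mL·hr

Trapezoidal AUC_0→7.75:
  [0→0.25]: (0.00+6.07)/2 × 0.25 = 0.75875
  [0.25→0.5]: (6.07+10.38)/2 × 0.25 = 2.05625
  [0.5→0.75]: (10.38+13.38)/2 × 0.25 = 2.97
  [0.75→2.75]: (13.38+16.99)/2 × 2 = 30.37
  [2.75→3.25]: (16.99+15.98)/2 × 0.5 = 8.2425
  [3.25→4.75]: (15.98+12.61)/2 × 1.5 = 21.4425
  [4.75→7.75]: (12.61+7.38)/2 × 3 = 29.985
  Sum = 95.825 µg/mL·hr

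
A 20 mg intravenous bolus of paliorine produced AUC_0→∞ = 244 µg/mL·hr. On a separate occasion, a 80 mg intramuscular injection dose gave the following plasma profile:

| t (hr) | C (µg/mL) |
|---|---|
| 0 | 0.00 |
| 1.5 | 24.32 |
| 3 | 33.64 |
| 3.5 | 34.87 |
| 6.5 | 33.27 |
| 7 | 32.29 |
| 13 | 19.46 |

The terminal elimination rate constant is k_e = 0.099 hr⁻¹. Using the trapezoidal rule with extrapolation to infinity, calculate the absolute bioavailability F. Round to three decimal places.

F = 0.563

Trapezoidal AUC_0→13 (intramuscular injection):
  [0→1.5]: (0.00+24.32)/2 × 1.5 = 18.24
  [1.5→3]: (24.32+33.64)/2 × 1.5 = 43.47
  [3→3.5]: (33.64+34.87)/2 × 0.5 = 17.1275
  [3.5→6.5]: (34.87+33.27)/2 × 3 = 102.21
  [6.5→7]: (33.27+32.29)/2 × 0.5 = 16.39
  [7→13]: (32.29+19.46)/2 × 6 = 155.25
  Sum = 352.6875 µg/mL·hr
Tail: C_last/k_e = 19.46/0.099 = 196.566
AUC_0→∞ (intramuscular injection) = 352.6875 + 196.566 = 549.2535 µg/mL·hr
F = (AUC_ev/D_ev)/(AUC_iv/D_iv) = (549.2535/80)/(244/20) = 6.86567/12.2 = 0.5628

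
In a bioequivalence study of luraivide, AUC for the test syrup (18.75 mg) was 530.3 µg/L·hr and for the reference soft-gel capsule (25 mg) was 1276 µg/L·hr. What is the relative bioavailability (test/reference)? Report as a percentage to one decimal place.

F_rel = (AUC_test/D_test) / (AUC_ref/D_ref)
      = (530.3/18.75) / (1276/25)
      = 28.2827 / 51.04 = 0.5541 = 55.41%

F_rel = 55.4%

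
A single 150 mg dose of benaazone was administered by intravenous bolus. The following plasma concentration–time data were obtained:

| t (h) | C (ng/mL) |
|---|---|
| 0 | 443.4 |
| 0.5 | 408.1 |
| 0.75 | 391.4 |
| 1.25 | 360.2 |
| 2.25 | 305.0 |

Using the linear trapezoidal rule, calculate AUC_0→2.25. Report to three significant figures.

Trapezoidal AUC_0→2.25:
  [0→0.5]: (443.4+408.1)/2 × 0.5 = 212.875
  [0.5→0.75]: (408.1+391.4)/2 × 0.25 = 99.9375
  [0.75→1.25]: (391.4+360.2)/2 × 0.5 = 187.9
  [1.25→2.25]: (360.2+305.0)/2 × 1 = 332.6
  Sum = 833.3125 ng/mL·h

AUC = 833 ng/mL·h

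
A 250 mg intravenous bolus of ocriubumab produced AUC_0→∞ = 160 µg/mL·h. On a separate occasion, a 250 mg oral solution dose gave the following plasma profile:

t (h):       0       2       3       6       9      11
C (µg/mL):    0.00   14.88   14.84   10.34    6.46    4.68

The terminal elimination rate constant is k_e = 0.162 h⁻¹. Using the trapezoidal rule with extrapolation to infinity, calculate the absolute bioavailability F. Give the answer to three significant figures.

F = 0.830

Trapezoidal AUC_0→11 (oral solution):
  [0→2]: (0.00+14.88)/2 × 2 = 14.88
  [2→3]: (14.88+14.84)/2 × 1 = 14.86
  [3→6]: (14.84+10.34)/2 × 3 = 37.77
  [6→9]: (10.34+6.46)/2 × 3 = 25.2
  [9→11]: (6.46+4.68)/2 × 2 = 11.14
  Sum = 103.85 µg/mL·h
Tail: C_last/k_e = 4.68/0.162 = 28.889
AUC_0→∞ (oral solution) = 103.85 + 28.889 = 132.739 µg/mL·h
F = (AUC_ev/D_ev)/(AUC_iv/D_iv) = (132.739/250)/(160/250) = 0.530956/0.64 = 0.8296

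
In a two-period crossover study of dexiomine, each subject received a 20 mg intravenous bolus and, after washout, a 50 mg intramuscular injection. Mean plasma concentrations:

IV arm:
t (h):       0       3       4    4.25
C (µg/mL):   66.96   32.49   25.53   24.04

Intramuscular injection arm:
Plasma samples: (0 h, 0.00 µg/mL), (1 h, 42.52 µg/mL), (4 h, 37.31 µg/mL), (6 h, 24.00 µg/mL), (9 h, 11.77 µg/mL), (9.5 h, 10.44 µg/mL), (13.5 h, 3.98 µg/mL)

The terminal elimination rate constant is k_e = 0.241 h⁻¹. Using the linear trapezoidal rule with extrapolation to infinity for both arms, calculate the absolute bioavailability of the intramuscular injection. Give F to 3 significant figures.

Trapezoidal AUC_0→4.25 (IV):
  [0→3]: (66.96+32.49)/2 × 3 = 149.175
  [3→4]: (32.49+25.53)/2 × 1 = 29.01
  [4→4.25]: (25.53+24.04)/2 × 0.25 = 6.19625
  Sum = 184.38125 µg/mL·h
IV tail: 24.04/0.241 = 99.751; AUC_iv,0→∞ = 184.38125 + 99.751 = 284.13225 µg/mL·h
Trapezoidal AUC_0→13.5 (intramuscular injection):
  [0→1]: (0.00+42.52)/2 × 1 = 21.26
  [1→4]: (42.52+37.31)/2 × 3 = 119.745
  [4→6]: (37.31+24.00)/2 × 2 = 61.31
  [6→9]: (24.00+11.77)/2 × 3 = 53.655
  [9→9.5]: (11.77+10.44)/2 × 0.5 = 5.5525
  [9.5→13.5]: (10.44+3.98)/2 × 4 = 28.84
  Sum = 290.3625 µg/mL·h
intramuscular injection tail: 3.98/0.241 = 16.515; AUC_ev,0→∞ = 290.3625 + 16.515 = 306.8775 µg/mL·h
F = (AUC_ev/D_ev)/(AUC_iv/D_iv) = (306.8775/50)/(284.13225/20) = 6.13755/14.2066 = 0.4320

F = 0.432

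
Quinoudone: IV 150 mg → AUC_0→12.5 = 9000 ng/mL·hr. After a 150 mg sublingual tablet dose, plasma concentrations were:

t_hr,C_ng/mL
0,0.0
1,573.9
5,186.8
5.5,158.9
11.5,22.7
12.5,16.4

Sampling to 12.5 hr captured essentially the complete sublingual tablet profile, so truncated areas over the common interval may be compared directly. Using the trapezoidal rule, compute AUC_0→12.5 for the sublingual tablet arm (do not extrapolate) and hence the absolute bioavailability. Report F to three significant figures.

Trapezoidal AUC_0→12.5 (sublingual tablet):
  [0→1]: (0.0+573.9)/2 × 1 = 286.95
  [1→5]: (573.9+186.8)/2 × 4 = 1521.4
  [5→5.5]: (186.8+158.9)/2 × 0.5 = 86.425
  [5.5→11.5]: (158.9+22.7)/2 × 6 = 544.8
  [11.5→12.5]: (22.7+16.4)/2 × 1 = 19.55
  Sum = 2459.125 ng/mL·hr
F = (AUC_ev/D_ev)/(AUC_iv/D_iv) = (2459.125/150)/(9000/150) = 16.3942/60 = 0.2732

F = 0.273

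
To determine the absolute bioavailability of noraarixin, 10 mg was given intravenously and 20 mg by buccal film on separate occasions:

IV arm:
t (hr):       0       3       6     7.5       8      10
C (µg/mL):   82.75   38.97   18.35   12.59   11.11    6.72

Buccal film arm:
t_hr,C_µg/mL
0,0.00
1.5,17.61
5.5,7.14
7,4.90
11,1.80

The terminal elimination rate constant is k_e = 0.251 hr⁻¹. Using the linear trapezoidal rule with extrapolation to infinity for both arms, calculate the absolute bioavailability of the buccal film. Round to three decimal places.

F = 0.135

Trapezoidal AUC_0→10 (IV):
  [0→3]: (82.75+38.97)/2 × 3 = 182.58
  [3→6]: (38.97+18.35)/2 × 3 = 85.98
  [6→7.5]: (18.35+12.59)/2 × 1.5 = 23.205
  [7.5→8]: (12.59+11.11)/2 × 0.5 = 5.925
  [8→10]: (11.11+6.72)/2 × 2 = 17.83
  Sum = 315.52 µg/mL·hr
IV tail: 6.72/0.251 = 26.773; AUC_iv,0→∞ = 315.52 + 26.773 = 342.293 µg/mL·hr
Trapezoidal AUC_0→11 (buccal film):
  [0→1.5]: (0.00+17.61)/2 × 1.5 = 13.2075
  [1.5→5.5]: (17.61+7.14)/2 × 4 = 49.5
  [5.5→7]: (7.14+4.90)/2 × 1.5 = 9.03
  [7→11]: (4.90+1.80)/2 × 4 = 13.4
  Sum = 85.1375 µg/mL·hr
buccal film tail: 1.80/0.251 = 7.171; AUC_ev,0→∞ = 85.1375 + 7.171 = 92.3085 µg/mL·hr
F = (AUC_ev/D_ev)/(AUC_iv/D_iv) = (92.3085/20)/(342.293/10) = 4.615425/34.2293 = 0.1348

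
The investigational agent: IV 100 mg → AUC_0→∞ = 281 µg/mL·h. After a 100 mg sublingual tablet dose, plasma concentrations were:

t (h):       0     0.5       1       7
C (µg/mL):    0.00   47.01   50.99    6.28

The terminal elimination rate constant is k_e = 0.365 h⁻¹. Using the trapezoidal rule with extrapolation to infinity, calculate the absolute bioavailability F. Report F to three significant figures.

Trapezoidal AUC_0→7 (sublingual tablet):
  [0→0.5]: (0.00+47.01)/2 × 0.5 = 11.7525
  [0.5→1]: (47.01+50.99)/2 × 0.5 = 24.5
  [1→7]: (50.99+6.28)/2 × 6 = 171.81
  Sum = 208.0625 µg/mL·h
Tail: C_last/k_e = 6.28/0.365 = 17.205
AUC_0→∞ (sublingual tablet) = 208.0625 + 17.205 = 225.2675 µg/mL·h
F = (AUC_ev/D_ev)/(AUC_iv/D_iv) = (225.2675/100)/(281/100) = 2.252675/2.81 = 0.8017

F = 0.802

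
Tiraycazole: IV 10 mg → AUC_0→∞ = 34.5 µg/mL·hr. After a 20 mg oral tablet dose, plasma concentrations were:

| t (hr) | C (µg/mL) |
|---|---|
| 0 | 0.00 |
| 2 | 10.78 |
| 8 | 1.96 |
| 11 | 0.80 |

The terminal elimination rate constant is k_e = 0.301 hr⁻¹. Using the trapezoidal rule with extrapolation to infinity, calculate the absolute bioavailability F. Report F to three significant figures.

F = 0.809

Trapezoidal AUC_0→11 (oral tablet):
  [0→2]: (0.00+10.78)/2 × 2 = 10.78
  [2→8]: (10.78+1.96)/2 × 6 = 38.22
  [8→11]: (1.96+0.80)/2 × 3 = 4.14
  Sum = 53.14 µg/mL·hr
Tail: C_last/k_e = 0.80/0.301 = 2.658
AUC_0→∞ (oral tablet) = 53.14 + 2.658 = 55.798 µg/mL·hr
F = (AUC_ev/D_ev)/(AUC_iv/D_iv) = (55.798/20)/(34.5/10) = 2.7899/3.45 = 0.8087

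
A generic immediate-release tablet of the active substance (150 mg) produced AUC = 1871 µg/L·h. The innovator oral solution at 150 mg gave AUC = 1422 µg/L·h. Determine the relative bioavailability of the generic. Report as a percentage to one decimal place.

F_rel = (AUC_test/D_test) / (AUC_ref/D_ref)
      = (1871/150) / (1422/150)
      = 12.4733 / 9.48 = 1.3157 = 131.57%

F_rel = 131.6%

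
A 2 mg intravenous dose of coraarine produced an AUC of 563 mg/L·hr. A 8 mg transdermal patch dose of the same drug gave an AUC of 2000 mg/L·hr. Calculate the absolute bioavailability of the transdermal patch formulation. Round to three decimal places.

F = 0.888

F = (AUC_ev / D_ev) / (AUC_iv / D_iv)
  = (2000/8) / (563/2)
  = 250 / 281.5 = 0.8881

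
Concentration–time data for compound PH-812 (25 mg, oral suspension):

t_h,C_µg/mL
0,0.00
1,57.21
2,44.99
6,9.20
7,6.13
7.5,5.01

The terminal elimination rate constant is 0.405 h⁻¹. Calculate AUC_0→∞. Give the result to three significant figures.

AUC = 211 µg/mL·h

Trapezoidal AUC_0→7.5:
  [0→1]: (0.00+57.21)/2 × 1 = 28.605
  [1→2]: (57.21+44.99)/2 × 1 = 51.1
  [2→6]: (44.99+9.20)/2 × 4 = 108.38
  [6→7]: (9.20+6.13)/2 × 1 = 7.665
  [7→7.5]: (6.13+5.01)/2 × 0.5 = 2.785
  Sum = 198.535 µg/mL·h
Extrapolated tail: C_last / k_e = 5.01 / 0.405 = 12.370
AUC_0→∞ = 198.535 + 12.370 = 210.905 µg/mL·h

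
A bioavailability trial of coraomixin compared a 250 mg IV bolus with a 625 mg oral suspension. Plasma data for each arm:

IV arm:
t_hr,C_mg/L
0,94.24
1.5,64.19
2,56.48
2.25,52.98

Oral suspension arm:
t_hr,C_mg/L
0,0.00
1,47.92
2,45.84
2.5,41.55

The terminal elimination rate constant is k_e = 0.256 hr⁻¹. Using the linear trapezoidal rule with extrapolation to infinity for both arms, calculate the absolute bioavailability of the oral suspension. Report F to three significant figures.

F = 0.276

Trapezoidal AUC_0→2.25 (IV):
  [0→1.5]: (94.24+64.19)/2 × 1.5 = 118.8225
  [1.5→2]: (64.19+56.48)/2 × 0.5 = 30.1675
  [2→2.25]: (56.48+52.98)/2 × 0.25 = 13.6825
  Sum = 162.6725 mg/L·hr
IV tail: 52.98/0.256 = 206.953; AUC_iv,0→∞ = 162.6725 + 206.953 = 369.6255 mg/L·hr
Trapezoidal AUC_0→2.5 (oral suspension):
  [0→1]: (0.00+47.92)/2 × 1 = 23.96
  [1→2]: (47.92+45.84)/2 × 1 = 46.88
  [2→2.5]: (45.84+41.55)/2 × 0.5 = 21.8475
  Sum = 92.6875 mg/L·hr
oral suspension tail: 41.55/0.256 = 162.305; AUC_ev,0→∞ = 92.6875 + 162.305 = 254.9925 mg/L·hr
F = (AUC_ev/D_ev)/(AUC_iv/D_iv) = (254.9925/625)/(369.6255/250) = 0.407988/1.478502 = 0.2759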